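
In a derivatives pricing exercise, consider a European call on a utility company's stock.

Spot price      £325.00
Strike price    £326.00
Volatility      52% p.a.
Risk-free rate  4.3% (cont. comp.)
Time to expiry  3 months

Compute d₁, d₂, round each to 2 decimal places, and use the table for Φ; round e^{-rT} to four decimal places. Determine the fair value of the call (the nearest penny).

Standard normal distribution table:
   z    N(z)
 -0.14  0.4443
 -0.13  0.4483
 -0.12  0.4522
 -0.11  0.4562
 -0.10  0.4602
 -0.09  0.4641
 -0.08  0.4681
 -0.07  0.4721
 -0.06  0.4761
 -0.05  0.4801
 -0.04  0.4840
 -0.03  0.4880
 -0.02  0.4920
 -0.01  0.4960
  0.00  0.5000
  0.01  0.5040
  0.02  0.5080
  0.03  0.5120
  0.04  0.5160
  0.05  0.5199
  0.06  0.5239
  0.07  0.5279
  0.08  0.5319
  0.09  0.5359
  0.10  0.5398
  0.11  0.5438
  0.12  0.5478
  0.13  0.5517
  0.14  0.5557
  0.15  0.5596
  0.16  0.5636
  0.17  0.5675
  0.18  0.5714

£34.75

T = 0.25;  σ√T = 0.2600
d₁ = [ln(325/326) + (0.043 + 0.52²/2)·0.25] / 0.2600 = [-0.0031 + 0.0446] / 0.2600 = 0.1595 ≈ 0.16
d₂ = d₁ − σ√T = 0.1595 − 0.2600 = -0.1005 ≈ -0.10
e^(−rT) = e^(−0.043·0.25) = 0.9893
C = 325·N(0.16) − 326·0.9893·N(-0.10) = 325·0.5636 − 326·0.9893·0.4602 = 183.1700 − 148.4199 = 34.7501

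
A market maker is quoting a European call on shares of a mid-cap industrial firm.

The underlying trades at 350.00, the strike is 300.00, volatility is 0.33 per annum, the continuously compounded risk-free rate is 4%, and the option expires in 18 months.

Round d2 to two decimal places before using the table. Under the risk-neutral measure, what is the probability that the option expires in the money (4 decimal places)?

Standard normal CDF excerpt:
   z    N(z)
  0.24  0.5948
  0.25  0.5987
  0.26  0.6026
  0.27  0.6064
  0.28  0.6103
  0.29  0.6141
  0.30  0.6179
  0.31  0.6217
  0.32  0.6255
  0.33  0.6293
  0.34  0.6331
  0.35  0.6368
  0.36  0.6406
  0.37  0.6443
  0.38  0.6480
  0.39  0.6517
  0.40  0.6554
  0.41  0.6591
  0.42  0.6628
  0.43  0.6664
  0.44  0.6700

0.6293

σ√T = 0.33·√1.5 = 0.4042
d₁ = [ln(350/300) + (0.04 + 0.33²/2)·1.5] / 0.4042 = [0.1542 + 0.1417] / 0.4042 = 0.7319 ⇒ 0.73
d₂ = d₁ − σ√T = 0.7319 − 0.4042 = 0.3278 ⇒ 0.33
Risk-neutral Pr[S_T > K] = N(d₂) = N(0.33) = 0.6293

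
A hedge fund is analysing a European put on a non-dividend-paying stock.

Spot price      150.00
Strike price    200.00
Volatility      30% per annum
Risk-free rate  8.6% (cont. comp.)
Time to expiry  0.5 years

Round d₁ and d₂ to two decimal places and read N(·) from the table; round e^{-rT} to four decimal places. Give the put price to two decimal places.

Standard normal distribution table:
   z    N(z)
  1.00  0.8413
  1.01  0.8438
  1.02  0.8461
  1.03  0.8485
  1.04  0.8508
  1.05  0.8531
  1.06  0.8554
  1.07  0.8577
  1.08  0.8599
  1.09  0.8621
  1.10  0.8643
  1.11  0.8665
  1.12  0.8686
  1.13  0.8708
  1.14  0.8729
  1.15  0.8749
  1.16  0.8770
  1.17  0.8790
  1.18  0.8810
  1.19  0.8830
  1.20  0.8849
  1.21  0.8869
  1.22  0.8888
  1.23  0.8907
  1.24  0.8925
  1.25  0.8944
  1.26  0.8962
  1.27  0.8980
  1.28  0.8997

43.73

σ√T = 0.3 × 0.7071 = 0.2121
d₁ = [ln(150/200) + (0.086 + 0.3²/2)·0.5] / 0.2121 = [-0.2877 + 0.0655] / 0.2121 = -1.0474 which rounds to -1.05
d₂ = d₁ − σ√T = -1.0474 − 0.2121 = -1.2595 which rounds to -1.26
exp(−rT) = exp(−0.086·0.5) = 0.9579
N(−d₂) = N(1.26) = 0.8962;  N(−d₁) = N(1.05) = 0.8531
P = 200·0.9579·0.8962 − 150·0.8531 = 171.6940 − 127.9650 = 43.7290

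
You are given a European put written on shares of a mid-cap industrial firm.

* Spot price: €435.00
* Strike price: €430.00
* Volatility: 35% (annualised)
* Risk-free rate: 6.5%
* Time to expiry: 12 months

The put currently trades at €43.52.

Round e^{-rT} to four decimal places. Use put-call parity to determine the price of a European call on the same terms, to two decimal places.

€75.57

e^(−rT) = e^(−0.065·1) = 0.9371
Put-call parity: C − P = S − K·e^(−rT) = 435 − 430·0.9371 = 435 − 402.9530 = 32.0470
C = P + (C − P) = 43.52 + (32.0470) = 75.5670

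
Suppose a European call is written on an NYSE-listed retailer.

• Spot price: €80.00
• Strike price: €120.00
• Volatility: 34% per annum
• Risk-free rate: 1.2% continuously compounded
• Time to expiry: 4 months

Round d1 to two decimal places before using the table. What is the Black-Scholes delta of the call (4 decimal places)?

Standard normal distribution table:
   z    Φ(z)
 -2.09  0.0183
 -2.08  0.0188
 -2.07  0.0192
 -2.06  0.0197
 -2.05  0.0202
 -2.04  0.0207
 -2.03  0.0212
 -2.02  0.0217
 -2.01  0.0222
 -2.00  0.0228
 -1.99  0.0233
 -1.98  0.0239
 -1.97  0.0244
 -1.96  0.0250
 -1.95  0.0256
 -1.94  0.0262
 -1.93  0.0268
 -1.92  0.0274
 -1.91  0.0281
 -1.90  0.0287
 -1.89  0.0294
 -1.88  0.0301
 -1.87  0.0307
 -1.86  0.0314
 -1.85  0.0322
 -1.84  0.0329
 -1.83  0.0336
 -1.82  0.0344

0.0256

T = 0.3333;  σ√T = 0.1963
d₁ = [ln(80/120) + (0.012 + 0.34²/2)·0.3333] / 0.1963 = [-0.4055 + 0.0233] / 0.1963 = -1.9470 → -1.95
N(d₁) = N(-1.95) = 0.0256
Δ_call = N(d₁) = 0.0256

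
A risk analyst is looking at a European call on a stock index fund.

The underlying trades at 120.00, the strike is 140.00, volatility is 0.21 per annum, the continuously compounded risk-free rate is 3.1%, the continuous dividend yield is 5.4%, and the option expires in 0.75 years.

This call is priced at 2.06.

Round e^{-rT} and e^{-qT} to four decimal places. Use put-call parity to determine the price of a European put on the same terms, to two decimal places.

23.60

exp(−qT) = exp(−0.054·0.75) = 0.9603;  exp(−rT) = exp(−0.031·0.75) = 0.9770
Put-call parity: C − P = S·e^(−qT) − K·e^(−rT) = 120·0.9603 − 140·0.9770 = 115.2360 − 136.7800 = -21.5440
P = C − (C − P) = 2.06 − (-21.5440) = 23.6040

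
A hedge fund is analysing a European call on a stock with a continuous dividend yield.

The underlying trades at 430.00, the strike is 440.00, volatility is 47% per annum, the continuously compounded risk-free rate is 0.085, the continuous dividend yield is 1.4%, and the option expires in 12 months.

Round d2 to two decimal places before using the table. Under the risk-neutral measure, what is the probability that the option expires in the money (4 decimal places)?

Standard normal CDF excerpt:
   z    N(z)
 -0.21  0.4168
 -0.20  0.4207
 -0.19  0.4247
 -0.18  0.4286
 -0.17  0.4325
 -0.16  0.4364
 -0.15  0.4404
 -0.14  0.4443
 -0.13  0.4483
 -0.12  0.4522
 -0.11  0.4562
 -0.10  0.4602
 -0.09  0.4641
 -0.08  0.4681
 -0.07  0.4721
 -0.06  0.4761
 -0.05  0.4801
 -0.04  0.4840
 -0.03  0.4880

σ√T = 0.47 × 1.0000 = 0.4700
d₁ = [ln(430/440) + (0.085 − 0.014 + 0.47²/2)·1] / 0.4700 = [-0.0230 + 0.1815] / 0.4700 = 0.3371 which rounds to 0.34
d₂ = d₁ − σ√T = 0.3371 − 0.4700 = -0.1329 which rounds to -0.13
Pr(exercise) under Q = N(d₂) = 0.4483

0.4483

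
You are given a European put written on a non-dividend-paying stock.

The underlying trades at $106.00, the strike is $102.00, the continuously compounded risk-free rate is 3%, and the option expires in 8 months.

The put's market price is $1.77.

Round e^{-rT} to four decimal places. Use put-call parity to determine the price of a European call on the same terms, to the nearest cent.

$7.79

exp(−rT) = exp(−0.03·0.6667) = 0.9802
Put-call parity: C − P = S − K·e^(−rT) = 106 − 102·0.9802 = 106 − 99.9804 = 6.0196
C = P + (C − P) = 1.77 + (6.0196) = 7.7896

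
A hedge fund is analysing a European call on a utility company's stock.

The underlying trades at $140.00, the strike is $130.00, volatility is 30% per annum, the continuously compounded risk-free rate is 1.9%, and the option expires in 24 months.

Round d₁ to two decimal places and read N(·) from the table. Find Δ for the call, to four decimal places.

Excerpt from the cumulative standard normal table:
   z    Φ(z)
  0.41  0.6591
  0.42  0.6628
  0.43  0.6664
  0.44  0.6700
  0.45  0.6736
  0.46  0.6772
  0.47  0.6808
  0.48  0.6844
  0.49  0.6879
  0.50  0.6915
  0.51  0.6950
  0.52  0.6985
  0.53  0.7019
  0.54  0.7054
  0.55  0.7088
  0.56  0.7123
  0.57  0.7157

0.6844

T = 2;  σ√T = 0.4243
d₁ = [ln(140/130) + (0.019 + ½·0.3²)·2] / (σ√T) = (0.0741 + 0.1280) / 0.4243 = 0.4764 which rounds to 0.48
N(d₁) = N(0.48) = 0.6844
Δ_call = N(d₁) = 0.6844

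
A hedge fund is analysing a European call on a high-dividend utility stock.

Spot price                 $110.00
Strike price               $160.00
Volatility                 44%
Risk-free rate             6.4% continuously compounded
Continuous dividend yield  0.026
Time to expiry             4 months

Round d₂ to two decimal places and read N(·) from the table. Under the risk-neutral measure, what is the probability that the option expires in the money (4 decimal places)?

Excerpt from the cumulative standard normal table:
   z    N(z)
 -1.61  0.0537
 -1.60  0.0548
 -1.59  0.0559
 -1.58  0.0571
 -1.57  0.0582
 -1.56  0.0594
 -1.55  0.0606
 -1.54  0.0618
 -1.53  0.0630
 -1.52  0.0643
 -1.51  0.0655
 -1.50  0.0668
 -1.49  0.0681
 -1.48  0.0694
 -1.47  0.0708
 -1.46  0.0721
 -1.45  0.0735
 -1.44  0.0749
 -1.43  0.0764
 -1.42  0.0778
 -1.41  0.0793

T = 0.3333;  σ√T = 0.2540
d₁ = [ln(110/160) + (0.064 − 0.026 + ½·0.44²)·0.3333] / (σ√T) = (-0.3747 + 0.0449) / 0.2540 = -1.2981 which rounds to -1.30
d₂ = -1.2981 − 0.2540 = -1.5521 which rounds to -1.55
Risk-neutral Pr[S_T > K] = N(d₂) = N(-1.55) = 0.0606

0.0606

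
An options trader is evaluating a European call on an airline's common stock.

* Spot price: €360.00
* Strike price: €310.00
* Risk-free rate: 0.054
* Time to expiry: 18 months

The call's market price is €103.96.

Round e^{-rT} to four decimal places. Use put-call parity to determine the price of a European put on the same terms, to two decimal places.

exp(−rT) = exp(−0.054·1.5) = 0.9222
Put-call parity: C − P = S − K·e^(−rT) = 360 − 310·0.9222 = 360 − 285.8820 = 74.1180
P = C − (C − P) = 103.96 − (74.1180) = 29.8420

€29.84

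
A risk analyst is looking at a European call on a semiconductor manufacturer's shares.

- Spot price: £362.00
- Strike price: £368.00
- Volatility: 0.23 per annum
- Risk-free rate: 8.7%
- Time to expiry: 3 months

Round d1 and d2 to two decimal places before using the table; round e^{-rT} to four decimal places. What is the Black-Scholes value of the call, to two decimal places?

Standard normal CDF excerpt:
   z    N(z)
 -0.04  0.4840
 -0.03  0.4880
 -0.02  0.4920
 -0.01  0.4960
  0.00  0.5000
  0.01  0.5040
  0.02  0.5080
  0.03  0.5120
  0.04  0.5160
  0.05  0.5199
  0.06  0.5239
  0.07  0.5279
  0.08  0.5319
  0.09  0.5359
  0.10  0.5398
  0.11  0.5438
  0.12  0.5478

σ√T = 0.23·√0.25 = 0.1150
d₁ = [ln(362/368) + (0.087 + 0.23²/2)·0.25] / 0.1150 = [-0.0164 + 0.0284] / 0.1150 = 0.1037 ⇒ 0.10
d₂ = d₁ − σ√T = 0.1037 − 0.1150 = -0.0113 ⇒ -0.01
e^(−rT) = e^(−0.087·0.25) = 0.9785
C = 362·N(0.10) − 368·0.9785·N(-0.01) = 362·0.5398 − 368·0.9785·0.4960 = 195.4076 − 178.6036 = 16.8040

£16.80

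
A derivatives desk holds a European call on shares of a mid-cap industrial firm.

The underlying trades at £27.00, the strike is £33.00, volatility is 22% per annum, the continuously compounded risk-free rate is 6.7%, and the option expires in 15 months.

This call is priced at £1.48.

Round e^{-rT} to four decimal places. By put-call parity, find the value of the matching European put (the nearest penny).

£4.83

e^(−rT) = e^(−0.067·1.25) = 0.9197
Put-call parity: C − P = S − K·e^(−rT) = 27 − 33·0.9197 = 27 − 30.3501 = -3.3501
P = C − (C − P) = 1.48 − (-3.3501) = 4.8301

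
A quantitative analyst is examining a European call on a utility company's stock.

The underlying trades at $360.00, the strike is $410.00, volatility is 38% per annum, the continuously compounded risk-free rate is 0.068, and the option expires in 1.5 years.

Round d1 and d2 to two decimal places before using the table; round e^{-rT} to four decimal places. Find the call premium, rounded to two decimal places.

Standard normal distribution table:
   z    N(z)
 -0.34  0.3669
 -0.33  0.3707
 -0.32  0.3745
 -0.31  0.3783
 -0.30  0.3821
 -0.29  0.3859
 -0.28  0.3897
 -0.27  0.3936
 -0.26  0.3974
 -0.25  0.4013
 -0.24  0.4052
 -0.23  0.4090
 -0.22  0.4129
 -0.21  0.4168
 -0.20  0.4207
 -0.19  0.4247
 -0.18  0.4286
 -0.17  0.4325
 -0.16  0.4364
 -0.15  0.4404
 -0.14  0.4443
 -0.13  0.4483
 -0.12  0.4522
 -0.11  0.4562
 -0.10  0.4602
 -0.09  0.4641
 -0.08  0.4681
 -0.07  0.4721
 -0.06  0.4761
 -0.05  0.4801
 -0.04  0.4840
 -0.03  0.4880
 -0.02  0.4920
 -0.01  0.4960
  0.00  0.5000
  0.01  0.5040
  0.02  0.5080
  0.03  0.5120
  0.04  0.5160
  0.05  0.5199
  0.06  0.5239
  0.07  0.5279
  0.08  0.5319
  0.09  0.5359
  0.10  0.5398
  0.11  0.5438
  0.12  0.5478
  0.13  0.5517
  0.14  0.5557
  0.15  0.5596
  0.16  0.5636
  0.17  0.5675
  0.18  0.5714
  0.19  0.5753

$61.43

T = 1.5;  σ√T = 0.4654
d₁ = [ln(360/410) + (0.068 + 0.38²/2)·1.5] / 0.4654 = [-0.1301 + 0.2103] / 0.4654 = 0.1724 which rounds to 0.17
d₂ = d₁ − σ√T = 0.1724 − 0.4654 = -0.2930 which rounds to -0.29
e^(−rT) = e^(−0.068·1.5) = 0.9030
C = 360·N(0.17) − 410·0.9030·N(-0.29) = 360·0.5675 − 410·0.9030·0.3859 = 204.3000 − 142.8718 = 61.4282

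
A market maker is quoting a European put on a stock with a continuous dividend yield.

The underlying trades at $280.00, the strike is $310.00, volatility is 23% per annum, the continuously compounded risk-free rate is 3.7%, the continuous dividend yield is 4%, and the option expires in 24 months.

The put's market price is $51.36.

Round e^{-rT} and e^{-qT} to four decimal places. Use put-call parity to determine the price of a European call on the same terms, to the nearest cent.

exp(−qT) = exp(−0.04·2) = 0.9231;  exp(−rT) = exp(−0.037·2) = 0.9287
Put-call parity: C − P = S·e^(−qT) − K·e^(−rT) = 280·0.9231 − 310·0.9287 = 258.4680 − 287.8970 = -29.4290
C = P + (C − P) = 51.36 + (-29.4290) = 21.9310

$21.93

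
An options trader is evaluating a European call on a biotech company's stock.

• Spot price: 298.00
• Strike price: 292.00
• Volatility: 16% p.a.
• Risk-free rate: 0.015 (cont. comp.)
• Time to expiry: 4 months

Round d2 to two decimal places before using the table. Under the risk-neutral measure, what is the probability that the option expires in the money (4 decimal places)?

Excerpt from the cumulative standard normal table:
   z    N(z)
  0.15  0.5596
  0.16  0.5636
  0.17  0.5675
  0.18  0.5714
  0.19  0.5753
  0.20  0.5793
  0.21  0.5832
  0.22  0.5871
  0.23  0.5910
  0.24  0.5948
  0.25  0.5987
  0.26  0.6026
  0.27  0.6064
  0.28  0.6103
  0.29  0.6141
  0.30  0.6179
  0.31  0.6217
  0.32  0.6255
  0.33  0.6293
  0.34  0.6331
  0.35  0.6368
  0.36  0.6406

0.5910

σ√T = 0.16 × 0.5774 = 0.0924
ln(S/K) + (r + σ²/2)T = ln(298/292) + (0.015 + 0.16²/2)·0.3333 = 0.0203 + 0.0093 = 0.0296
d₁ = 0.0296 / 0.0924 = 0.3205 which rounds to 0.32
d₂ = d₁ − σ√T = 0.3205 − 0.0924 = 0.2281 which rounds to 0.23
Pr(exercise) under Q = N(d₂) = 0.5910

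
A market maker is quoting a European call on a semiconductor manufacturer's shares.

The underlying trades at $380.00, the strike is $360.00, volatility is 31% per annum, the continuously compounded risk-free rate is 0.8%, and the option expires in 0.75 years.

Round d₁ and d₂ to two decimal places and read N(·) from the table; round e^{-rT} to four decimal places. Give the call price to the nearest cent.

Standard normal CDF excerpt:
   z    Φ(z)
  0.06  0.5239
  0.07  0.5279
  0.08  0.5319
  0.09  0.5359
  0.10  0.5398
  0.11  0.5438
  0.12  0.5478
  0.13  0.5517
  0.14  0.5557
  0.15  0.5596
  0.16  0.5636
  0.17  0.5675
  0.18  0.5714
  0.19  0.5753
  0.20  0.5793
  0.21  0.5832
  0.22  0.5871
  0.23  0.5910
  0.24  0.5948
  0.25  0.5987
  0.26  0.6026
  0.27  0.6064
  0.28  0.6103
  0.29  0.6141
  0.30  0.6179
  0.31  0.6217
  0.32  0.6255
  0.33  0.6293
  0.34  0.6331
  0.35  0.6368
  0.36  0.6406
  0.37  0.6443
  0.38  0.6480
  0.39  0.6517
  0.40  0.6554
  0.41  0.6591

$51.66

σ√T = 0.31·√0.75 = 0.2685
d₁ = [ln(380/360) + (0.008 + 0.31²/2)·0.75] / 0.2685 = [0.0541 + 0.0420] / 0.2685 = 0.3580 which rounds to 0.36
d₂ = d₁ − σ√T = 0.3580 − 0.2685 = 0.0895 which rounds to 0.09
e^(−rT) = e^(−0.008·0.75) = 0.9940
C = 380·N(0.36) − 360·0.9940·N(0.09) = 380·0.6406 − 360·0.9940·0.5359 = 243.4280 − 191.7665 = 51.6615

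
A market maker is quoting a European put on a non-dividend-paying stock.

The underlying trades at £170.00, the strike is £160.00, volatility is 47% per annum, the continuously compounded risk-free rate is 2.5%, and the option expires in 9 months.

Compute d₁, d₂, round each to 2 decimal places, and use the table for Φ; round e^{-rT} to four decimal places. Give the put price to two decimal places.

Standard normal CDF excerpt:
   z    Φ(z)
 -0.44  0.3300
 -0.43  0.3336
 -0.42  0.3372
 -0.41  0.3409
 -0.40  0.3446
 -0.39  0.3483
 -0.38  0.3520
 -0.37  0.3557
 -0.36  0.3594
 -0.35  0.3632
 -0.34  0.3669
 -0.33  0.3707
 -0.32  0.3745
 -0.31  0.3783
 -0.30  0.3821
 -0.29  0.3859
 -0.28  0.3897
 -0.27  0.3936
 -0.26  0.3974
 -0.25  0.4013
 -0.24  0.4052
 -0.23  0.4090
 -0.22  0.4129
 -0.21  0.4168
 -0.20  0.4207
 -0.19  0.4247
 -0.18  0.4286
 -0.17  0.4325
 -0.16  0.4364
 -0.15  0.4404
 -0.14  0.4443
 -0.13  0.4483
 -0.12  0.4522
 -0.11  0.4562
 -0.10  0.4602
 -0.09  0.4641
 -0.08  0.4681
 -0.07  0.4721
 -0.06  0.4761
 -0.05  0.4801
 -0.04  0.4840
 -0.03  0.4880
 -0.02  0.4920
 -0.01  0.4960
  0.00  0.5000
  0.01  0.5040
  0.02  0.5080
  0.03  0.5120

£20.56

T = 0.75;  σ√T = 0.4070
ln(S/K) + (r + σ²/2)T = ln(170/160) + (0.025 + 0.47²/2)·0.75 = 0.0606 + 0.1016 = 0.1622
d₁ = 0.1622 / 0.4070 = 0.3985 which rounds to 0.40
d₂ = d₁ − σ√T = 0.3985 − 0.4070 = -0.0085 which rounds to -0.01
exp(−rT) = exp(−0.025·0.75) = 0.9814
N(−d₂) = N(0.01) = 0.5040;  N(−d₁) = N(-0.40) = 0.3446
P = 160·0.9814·0.5040 − 170·0.3446 = 79.1401 − 58.5820 = 20.5581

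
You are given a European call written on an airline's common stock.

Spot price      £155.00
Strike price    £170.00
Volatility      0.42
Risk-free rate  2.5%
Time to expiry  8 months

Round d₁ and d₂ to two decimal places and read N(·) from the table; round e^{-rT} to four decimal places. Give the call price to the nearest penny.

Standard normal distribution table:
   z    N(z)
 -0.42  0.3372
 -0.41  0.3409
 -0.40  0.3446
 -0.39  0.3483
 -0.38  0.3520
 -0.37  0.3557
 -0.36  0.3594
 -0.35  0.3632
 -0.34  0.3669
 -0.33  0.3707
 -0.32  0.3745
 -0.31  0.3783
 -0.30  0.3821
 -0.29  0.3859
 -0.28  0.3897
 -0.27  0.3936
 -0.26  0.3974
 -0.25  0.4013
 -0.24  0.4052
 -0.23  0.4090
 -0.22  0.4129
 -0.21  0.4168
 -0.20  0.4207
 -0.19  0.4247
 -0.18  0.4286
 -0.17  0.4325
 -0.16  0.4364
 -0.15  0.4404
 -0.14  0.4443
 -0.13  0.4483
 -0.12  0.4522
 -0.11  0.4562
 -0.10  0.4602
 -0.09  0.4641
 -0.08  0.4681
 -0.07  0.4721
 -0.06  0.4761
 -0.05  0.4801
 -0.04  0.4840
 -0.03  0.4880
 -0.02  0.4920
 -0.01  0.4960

σ√T = 0.42·√0.6667 = 0.3429
d₁ = [ln(155/170) + (0.025 + 0.42²/2)·0.6667] / 0.3429 = [-0.0924 + 0.0755] / 0.3429 = -0.0493 which rounds to -0.05
d₂ = d₁ − σ√T = -0.0493 − 0.3429 = -0.3922 which rounds to -0.39
e^(−rT) = e^(−0.025·0.6667) = 0.9835
N(d₁) = N(-0.05) = 0.4801;  N(d₂) = N(-0.39) = 0.3483
C = 155·0.4801 − 170·0.9835·0.3483 = 74.4155 − 58.2340 = 16.1815

£16.18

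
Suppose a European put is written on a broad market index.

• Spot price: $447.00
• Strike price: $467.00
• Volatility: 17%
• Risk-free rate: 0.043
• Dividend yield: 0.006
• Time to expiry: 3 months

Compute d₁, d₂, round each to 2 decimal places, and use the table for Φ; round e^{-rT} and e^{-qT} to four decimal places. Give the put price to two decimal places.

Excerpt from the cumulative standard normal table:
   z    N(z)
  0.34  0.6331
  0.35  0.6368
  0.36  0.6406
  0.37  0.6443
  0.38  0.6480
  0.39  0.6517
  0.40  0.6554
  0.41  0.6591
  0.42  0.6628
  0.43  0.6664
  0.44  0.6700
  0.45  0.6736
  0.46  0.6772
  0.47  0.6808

$25.29

σ√T = 0.17·√0.25 = 0.0850
d₁ = [ln(447/467) + (0.043 − 0.006 + 0.17²/2)·0.25] / 0.0850 = [-0.0438 + 0.0129] / 0.0850 = -0.3636 which rounds to -0.36
d₂ = d₁ − σ√T = -0.3636 − 0.0850 = -0.4486 which rounds to -0.45
e^(−qT) = e^(−0.006·0.25) = 0.9985;  e^(−rT) = e^(−0.043·0.25) = 0.9893
N(−d₂) = N(0.45) = 0.6736;  N(−d₁) = N(0.36) = 0.6406
P = 467·0.9893·0.6736 − 447·0.9985·0.6406 = 311.2053 − 285.9187 = 25.2866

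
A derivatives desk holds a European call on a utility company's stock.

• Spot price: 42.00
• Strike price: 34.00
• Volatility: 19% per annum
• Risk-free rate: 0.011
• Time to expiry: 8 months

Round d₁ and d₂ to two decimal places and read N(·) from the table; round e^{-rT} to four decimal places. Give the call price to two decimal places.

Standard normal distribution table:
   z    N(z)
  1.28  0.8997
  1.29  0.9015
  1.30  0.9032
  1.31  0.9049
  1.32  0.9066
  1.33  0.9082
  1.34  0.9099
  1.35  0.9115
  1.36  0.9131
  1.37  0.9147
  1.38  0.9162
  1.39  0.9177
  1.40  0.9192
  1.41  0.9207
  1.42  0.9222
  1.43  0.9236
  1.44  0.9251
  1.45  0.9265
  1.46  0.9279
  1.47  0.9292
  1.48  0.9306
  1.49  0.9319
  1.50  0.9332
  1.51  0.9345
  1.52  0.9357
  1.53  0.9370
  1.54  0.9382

8.49

σ√T = 0.19·√0.6667 = 0.1551
d₁ = [ln(42/34) + (0.011 + 0.19²/2)·0.6667] / 0.1551 = [0.2113 + 0.0194] / 0.1551 = 1.4869 → 1.49
d₂ = d₁ − σ√T = 1.4869 − 0.1551 = 1.3318 → 1.33
exp(−rT) = exp(−0.011·0.6667) = 0.9927
N(d₁) = N(1.49) = 0.9319;  N(d₂) = N(1.33) = 0.9082
C = 42·0.9319 − 34·0.9927·0.9082 = 39.1398 − 30.6534 = 8.4864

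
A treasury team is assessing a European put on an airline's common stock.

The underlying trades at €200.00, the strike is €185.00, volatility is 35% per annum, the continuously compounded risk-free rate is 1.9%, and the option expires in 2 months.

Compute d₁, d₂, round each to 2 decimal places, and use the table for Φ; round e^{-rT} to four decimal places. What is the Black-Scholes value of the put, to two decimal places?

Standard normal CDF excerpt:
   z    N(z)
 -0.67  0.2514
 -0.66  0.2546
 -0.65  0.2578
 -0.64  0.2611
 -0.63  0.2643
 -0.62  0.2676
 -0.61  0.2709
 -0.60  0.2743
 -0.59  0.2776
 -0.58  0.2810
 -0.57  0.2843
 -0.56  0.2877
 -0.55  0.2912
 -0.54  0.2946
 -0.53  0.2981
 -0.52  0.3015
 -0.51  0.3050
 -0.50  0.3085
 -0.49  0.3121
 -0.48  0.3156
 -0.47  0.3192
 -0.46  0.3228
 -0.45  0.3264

€4.67

T = 0.1667;  σ√T = 0.1429
d₁ = [ln(200/185) + (0.019 + 0.35²/2)·0.1667] / 0.1429 = [0.0780 + 0.0134] / 0.1429 = 0.6392 → 0.64
d₂ = d₁ − σ√T = 0.6392 − 0.1429 = 0.4963 → 0.50
exp(−rT) = exp(−0.019·0.1667) = 0.9968
N(−d₂) = N(-0.50) = 0.3085;  N(−d₁) = N(-0.64) = 0.2611
P = 185·0.9968·0.3085 − 200·0.2611 = 56.8899 − 52.2200 = 4.6699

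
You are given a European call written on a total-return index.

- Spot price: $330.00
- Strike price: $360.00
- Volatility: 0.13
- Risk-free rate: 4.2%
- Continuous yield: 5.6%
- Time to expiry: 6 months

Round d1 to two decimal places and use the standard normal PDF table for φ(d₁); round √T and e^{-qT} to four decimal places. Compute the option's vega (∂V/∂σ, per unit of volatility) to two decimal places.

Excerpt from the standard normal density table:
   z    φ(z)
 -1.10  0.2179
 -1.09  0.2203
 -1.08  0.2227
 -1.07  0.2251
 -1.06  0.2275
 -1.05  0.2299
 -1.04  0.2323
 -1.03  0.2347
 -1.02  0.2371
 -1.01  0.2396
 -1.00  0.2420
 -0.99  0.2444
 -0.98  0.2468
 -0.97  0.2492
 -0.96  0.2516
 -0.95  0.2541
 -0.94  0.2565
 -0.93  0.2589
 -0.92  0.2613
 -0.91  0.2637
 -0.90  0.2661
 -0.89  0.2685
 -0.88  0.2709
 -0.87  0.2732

56.00

σ√T = 0.13 × 0.7071 = 0.0919
ln(S/K) + (r − q + σ²/2)T = ln(330/360) + (0.042 − 0.056 + 0.13²/2)·0.5 = -0.0870 − 0.0028 = -0.0898
d₁ = -0.0898 / 0.0919 = -0.9767 → -0.98
√T = √0.5 = 0.7071
φ(d₁) = φ(-0.98) = 0.2468
e^(−qT) = e^(−0.056·0.5) = 0.9724
vega = S·e^(−qT)·φ(d₁)·√T = 330·0.9724·0.2468·0.7071 = 55.9996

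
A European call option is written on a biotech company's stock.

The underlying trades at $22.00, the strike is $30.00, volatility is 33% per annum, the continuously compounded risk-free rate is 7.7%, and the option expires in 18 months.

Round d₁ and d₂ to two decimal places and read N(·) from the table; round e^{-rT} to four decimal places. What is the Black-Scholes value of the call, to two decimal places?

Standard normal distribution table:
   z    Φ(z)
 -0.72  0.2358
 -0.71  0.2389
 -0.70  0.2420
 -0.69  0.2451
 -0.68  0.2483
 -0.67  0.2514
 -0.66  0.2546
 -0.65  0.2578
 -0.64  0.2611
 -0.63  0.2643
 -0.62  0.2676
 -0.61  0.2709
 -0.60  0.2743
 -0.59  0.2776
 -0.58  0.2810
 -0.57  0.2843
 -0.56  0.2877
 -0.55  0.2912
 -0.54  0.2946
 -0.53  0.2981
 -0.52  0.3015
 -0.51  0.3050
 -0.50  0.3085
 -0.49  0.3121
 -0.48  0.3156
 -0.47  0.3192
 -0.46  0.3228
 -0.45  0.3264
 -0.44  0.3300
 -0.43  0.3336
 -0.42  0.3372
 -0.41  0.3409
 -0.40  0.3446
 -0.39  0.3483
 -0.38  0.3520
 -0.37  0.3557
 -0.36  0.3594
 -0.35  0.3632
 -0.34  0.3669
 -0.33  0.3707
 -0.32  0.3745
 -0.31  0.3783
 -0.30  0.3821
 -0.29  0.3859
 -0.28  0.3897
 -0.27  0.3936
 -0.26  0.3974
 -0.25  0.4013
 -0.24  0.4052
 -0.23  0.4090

$1.94

σ√T = 0.33·√1.5 = 0.4042
d₁ = [ln(22/30) + (0.077 + ½·0.33²)·1.5] / (σ√T) = (-0.3102 + 0.1972) / 0.4042 = -0.2795 → -0.28
d₂ = -0.2795 − 0.4042 = -0.6837 → -0.68
exp(−rT) = exp(−0.077·1.5) = 0.8909
N(d₁) = N(-0.28) = 0.3897;  N(d₂) = N(-0.68) = 0.2483
C = 22·0.3897 − 30·0.8909·0.2483 = 8.5734 − 6.6363 = 1.9371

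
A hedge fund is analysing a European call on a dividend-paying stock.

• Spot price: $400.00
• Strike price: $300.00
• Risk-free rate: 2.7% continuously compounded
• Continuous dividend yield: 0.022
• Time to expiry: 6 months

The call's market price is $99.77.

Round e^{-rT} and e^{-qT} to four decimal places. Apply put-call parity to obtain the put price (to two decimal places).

$0.11

exp(−qT) = exp(−0.022·0.5) = 0.9891;  exp(−rT) = exp(−0.027·0.5) = 0.9866
Put-call parity: C − P = S·e^(−qT) − K·e^(−rT) = 400·0.9891 − 300·0.9866 = 395.6400 − 295.9800 = 99.6600
P = C − (C − P) = 99.77 − (99.6600) = 0.1100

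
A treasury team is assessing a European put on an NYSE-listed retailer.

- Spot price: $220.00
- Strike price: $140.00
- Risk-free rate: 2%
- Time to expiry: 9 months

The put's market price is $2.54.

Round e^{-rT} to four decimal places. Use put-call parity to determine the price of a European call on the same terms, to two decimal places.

e^(−rT) = e^(−0.02·0.75) = 0.9851
Put-call parity: C − P = S − K·e^(−rT) = 220 − 140·0.9851 = 220 − 137.9140 = 82.0860
C = P + (C − P) = 2.54 + (82.0860) = 84.6260

$84.63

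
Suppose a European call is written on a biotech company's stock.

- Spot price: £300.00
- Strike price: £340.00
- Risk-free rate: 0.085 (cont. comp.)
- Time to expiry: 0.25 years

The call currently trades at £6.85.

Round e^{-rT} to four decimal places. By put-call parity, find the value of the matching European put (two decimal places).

£39.71

exp(−rT) = exp(−0.085·0.25) = 0.9790
Put-call parity: C − P = S − K·e^(−rT) = 300 − 340·0.9790 = 300 − 332.8600 = -32.8600
P = C − (C − P) = 6.85 − (-32.8600) = 39.7100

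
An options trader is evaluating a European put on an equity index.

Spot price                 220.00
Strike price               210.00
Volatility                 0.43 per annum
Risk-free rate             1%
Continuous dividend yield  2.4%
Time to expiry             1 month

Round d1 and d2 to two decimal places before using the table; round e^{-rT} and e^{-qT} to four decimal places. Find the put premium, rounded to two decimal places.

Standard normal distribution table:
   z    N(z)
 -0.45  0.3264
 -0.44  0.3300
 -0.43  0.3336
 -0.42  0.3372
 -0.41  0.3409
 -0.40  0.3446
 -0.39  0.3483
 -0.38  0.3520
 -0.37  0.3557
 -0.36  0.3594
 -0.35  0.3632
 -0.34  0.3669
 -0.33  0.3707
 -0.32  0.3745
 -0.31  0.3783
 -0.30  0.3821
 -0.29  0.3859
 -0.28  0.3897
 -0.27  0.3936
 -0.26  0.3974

T = 0.08333;  σ√T = 0.1241
d₁ = [ln(220/210) + (0.01 − 0.024 + 0.43²/2)·0.08333] / 0.1241 = [0.0465 + 0.0065] / 0.1241 = 0.4274 → 0.43
d₂ = d₁ − σ√T = 0.4274 − 0.1241 = 0.3033 → 0.30
e^(−qT) = e^(−0.024·0.08333) = 0.9980;  e^(−rT) = e^(−0.01·0.08333) = 0.9992
P = 210·0.9992·N(-0.30) − 220·0.9980·N(-0.43) = 210·0.9992·0.3821 − 220·0.9980·0.3336 = 80.1768 − 73.2452 = 6.9316

6.93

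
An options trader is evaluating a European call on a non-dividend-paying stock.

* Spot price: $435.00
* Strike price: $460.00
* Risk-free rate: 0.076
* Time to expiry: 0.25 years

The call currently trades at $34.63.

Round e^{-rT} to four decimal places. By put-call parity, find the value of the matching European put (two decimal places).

exp(−rT) = exp(−0.076·0.25) = 0.9812
Put-call parity: C − P = S − K·e^(−rT) = 435 − 460·0.9812 = 435 − 451.3520 = -16.3520
P = C − (C − P) = 34.63 − (-16.3520) = 50.9820

$50.98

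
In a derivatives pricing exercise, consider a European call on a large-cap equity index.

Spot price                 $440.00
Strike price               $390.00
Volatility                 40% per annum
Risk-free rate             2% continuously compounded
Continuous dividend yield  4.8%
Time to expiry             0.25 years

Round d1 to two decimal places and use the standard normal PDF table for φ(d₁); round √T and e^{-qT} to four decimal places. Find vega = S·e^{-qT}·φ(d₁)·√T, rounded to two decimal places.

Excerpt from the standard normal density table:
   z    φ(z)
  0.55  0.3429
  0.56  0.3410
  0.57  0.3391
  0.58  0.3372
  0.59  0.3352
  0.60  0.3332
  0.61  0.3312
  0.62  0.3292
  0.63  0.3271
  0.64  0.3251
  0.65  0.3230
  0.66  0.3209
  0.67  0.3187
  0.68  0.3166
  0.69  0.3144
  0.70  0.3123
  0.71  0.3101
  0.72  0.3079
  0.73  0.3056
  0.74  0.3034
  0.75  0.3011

69.28

σ√T = 0.4 × 0.5000 = 0.2000
d₁ = [ln(440/390) + (0.02 − 0.048 + 0.4²/2)·0.25] / 0.2000 = [0.1206 + 0.0130] / 0.2000 = 0.6681 ⇒ 0.67
√T = √0.25 = 0.5000
φ(d₁) = φ(0.67) = 0.3187
e^(−qT) = e^(−0.048·0.25) = 0.9881
vega = S·e^(−qT)·φ(d₁)·√T = 440·0.9881·0.3187·0.5000 = 69.2796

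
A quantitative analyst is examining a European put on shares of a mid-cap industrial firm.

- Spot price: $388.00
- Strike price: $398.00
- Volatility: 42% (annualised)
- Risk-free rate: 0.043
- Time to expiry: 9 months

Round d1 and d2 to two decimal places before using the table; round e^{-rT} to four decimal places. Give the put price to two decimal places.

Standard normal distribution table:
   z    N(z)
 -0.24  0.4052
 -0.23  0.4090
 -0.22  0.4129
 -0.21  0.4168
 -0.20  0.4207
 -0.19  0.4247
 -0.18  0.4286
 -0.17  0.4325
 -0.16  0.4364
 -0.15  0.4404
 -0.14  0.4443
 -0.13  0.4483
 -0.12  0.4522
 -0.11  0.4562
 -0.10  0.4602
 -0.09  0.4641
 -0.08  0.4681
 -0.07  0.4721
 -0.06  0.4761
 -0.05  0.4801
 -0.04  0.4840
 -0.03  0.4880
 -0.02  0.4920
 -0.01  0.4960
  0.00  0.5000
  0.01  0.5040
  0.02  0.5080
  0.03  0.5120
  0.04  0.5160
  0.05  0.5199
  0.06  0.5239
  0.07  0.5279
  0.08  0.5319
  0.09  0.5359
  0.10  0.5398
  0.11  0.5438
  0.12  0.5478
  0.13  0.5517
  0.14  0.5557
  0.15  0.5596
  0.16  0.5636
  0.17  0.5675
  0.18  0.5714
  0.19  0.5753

σ√T = 0.42·√0.75 = 0.3637
d₁ = [ln(388/398) + (0.043 + 0.42²/2)·0.75] / 0.3637 = [-0.0254 + 0.0984] / 0.3637 = 0.2006 ≈ 0.20
d₂ = d₁ − σ√T = 0.2006 − 0.3637 = -0.1632 ≈ -0.16
exp(−rT) = exp(−0.043·0.75) = 0.9683
N(−d₂) = N(0.16) = 0.5636;  N(−d₁) = N(-0.20) = 0.4207
P = 398·0.9683·0.5636 − 388·0.4207 = 217.2021 − 163.2316 = 53.9705

$53.97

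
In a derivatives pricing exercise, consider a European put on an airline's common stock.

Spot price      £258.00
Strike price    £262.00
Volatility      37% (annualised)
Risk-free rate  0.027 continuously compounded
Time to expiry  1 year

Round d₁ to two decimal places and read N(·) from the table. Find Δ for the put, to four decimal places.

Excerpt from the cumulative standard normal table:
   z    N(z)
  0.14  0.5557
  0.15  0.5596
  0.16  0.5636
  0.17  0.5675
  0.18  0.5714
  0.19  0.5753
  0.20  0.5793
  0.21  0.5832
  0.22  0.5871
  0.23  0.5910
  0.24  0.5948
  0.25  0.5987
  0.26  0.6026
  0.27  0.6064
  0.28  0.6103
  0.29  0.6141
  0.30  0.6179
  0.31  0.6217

σ√T = 0.37·√1 = 0.3700
d₁ = [ln(258/262) + (0.027 + ½·0.37²)·1] / (σ√T) = (-0.0154 + 0.0954) / 0.3700 = 0.2164 which rounds to 0.22
N(d₁) = N(0.22) = 0.5871
Δ_put = N(d₁) − 1 = 0.5871 − 1 = -0.4129

-0.4129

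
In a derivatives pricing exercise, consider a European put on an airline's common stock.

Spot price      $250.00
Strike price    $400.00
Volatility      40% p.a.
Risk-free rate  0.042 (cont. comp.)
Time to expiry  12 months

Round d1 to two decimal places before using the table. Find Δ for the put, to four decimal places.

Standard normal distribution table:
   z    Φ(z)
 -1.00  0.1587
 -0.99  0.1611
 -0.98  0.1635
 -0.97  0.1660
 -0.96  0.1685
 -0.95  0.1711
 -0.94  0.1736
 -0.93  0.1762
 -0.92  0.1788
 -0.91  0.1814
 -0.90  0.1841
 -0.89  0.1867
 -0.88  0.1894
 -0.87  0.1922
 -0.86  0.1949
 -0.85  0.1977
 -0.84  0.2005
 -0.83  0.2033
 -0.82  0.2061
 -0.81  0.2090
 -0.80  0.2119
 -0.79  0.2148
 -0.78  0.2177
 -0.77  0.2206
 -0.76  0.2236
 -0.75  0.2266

σ√T = 0.4·√1 = 0.4000
d₁ = [ln(250/400) + (0.042 + 0.4²/2)·1] / 0.4000 = [-0.4700 + 0.1220] / 0.4000 = -0.8700 which rounds to -0.87
N(d₁) = N(-0.87) = 0.1922
Δ_put = N(d₁) − 1 = 0.1922 − 1 = -0.8078

-0.8078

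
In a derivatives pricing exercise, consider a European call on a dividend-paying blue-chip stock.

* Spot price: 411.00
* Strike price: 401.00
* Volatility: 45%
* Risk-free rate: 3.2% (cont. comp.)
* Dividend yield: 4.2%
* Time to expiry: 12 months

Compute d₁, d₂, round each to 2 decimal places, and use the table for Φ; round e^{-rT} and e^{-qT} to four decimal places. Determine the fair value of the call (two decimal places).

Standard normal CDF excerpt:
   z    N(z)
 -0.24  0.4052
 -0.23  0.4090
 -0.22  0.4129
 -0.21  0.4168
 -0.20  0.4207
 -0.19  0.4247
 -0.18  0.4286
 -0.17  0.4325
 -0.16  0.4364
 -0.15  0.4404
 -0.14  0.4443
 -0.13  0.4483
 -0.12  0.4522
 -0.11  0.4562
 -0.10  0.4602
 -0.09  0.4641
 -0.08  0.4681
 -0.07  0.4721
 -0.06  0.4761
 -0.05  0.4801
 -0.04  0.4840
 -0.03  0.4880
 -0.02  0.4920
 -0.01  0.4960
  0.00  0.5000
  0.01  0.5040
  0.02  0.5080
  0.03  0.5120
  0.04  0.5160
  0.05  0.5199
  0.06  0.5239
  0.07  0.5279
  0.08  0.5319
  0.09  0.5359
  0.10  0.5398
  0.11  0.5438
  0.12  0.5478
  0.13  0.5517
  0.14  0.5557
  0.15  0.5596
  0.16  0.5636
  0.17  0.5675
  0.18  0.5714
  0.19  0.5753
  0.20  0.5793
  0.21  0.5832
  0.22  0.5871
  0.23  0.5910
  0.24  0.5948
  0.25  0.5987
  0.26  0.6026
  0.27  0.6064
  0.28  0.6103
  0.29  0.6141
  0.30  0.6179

72.55

T = 1;  σ√T = 0.4500
d₁ = [ln(411/401) + (0.032 − 0.042 + 0.45²/2)·1] / 0.4500 = [0.0246 + 0.0912] / 0.4500 = 0.2575 which rounds to 0.26
d₂ = d₁ − σ√T = 0.2575 − 0.4500 = -0.1925 which rounds to -0.19
e^(−qT) = e^(−0.042·1) = 0.9589;  e^(−rT) = e^(−0.032·1) = 0.9685
C = 411·0.9589·N(0.26) − 401·0.9685·N(-0.19) = 411·0.9589·0.6026 − 401·0.9685·0.4247 = 237.4894 − 164.9401 = 72.5493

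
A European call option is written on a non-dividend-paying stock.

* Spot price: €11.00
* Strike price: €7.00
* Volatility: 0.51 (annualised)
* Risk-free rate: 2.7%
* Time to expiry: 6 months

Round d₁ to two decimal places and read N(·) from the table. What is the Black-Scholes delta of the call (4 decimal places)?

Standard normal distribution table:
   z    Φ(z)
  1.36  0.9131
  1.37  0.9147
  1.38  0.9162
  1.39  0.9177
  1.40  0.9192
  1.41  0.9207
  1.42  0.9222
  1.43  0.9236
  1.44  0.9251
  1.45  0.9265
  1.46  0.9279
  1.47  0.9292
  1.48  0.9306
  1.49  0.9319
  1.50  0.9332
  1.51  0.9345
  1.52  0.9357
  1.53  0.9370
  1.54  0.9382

T = 0.5;  σ√T = 0.3606
d₁ = [ln(11/7) + (0.027 + 0.51²/2)·0.5] / 0.3606 = [0.4520 + 0.0785] / 0.3606 = 1.4711 which rounds to 1.47
N(d₁) = N(1.47) = 0.9292
Δ_call = N(d₁) = 0.9292

0.9292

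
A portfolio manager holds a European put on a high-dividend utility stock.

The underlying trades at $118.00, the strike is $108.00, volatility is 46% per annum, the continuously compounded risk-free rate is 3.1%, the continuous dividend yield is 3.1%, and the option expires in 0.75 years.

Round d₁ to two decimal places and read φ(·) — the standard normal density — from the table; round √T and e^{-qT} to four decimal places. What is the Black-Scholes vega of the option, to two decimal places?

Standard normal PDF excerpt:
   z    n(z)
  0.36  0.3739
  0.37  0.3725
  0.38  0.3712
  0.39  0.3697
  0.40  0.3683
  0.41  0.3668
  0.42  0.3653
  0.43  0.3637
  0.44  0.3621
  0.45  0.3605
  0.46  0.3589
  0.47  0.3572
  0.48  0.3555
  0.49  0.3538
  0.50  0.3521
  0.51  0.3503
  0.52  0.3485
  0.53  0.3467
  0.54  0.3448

T = 0.75;  σ√T = 0.3984
d₁ = [ln(118/108) + (0.031 − 0.031 + 0.46²/2)·0.75] / 0.3984 = [0.0886 + 0.0794] / 0.3984 = 0.4215 ⇒ 0.42
√T = √0.75 = 0.8660
φ(d₁) = φ(0.42) = 0.3653
e^(−qT) = e^(−0.031·0.75) = 0.9770
vega = S·e^(−qT)·φ(d₁)·√T = 118·0.9770·0.3653·0.8660 = 36.4707

36.47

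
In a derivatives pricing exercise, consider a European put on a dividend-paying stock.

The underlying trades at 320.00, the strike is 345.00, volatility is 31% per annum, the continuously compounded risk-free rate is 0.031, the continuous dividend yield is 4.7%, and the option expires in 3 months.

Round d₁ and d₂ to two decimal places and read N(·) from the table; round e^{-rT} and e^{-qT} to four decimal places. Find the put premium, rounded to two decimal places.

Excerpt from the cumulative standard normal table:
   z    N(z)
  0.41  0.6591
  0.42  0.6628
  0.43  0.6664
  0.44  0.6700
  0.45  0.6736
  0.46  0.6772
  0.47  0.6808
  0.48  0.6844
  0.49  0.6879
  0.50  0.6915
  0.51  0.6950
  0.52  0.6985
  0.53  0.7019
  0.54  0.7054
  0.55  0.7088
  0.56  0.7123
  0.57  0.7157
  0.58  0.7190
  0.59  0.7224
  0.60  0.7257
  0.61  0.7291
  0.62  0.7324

36.56

σ√T = 0.31·√0.25 = 0.1550
d₁ = [ln(320/345) + (0.031 − 0.047 + 0.31²/2)·0.25] / 0.1550 = [-0.0752 + 0.0080] / 0.1550 = -0.4336 which rounds to -0.43
d₂ = d₁ − σ√T = -0.4336 − 0.1550 = -0.5886 which rounds to -0.59
exp(−qT) = exp(−0.047·0.25) = 0.9883;  exp(−rT) = exp(−0.031·0.25) = 0.9923
N(−d₂) = N(0.59) = 0.7224;  N(−d₁) = N(0.43) = 0.6664
P = 345·0.9923·0.7224 − 320·0.9883·0.6664 = 247.3089 − 210.7530 = 36.5559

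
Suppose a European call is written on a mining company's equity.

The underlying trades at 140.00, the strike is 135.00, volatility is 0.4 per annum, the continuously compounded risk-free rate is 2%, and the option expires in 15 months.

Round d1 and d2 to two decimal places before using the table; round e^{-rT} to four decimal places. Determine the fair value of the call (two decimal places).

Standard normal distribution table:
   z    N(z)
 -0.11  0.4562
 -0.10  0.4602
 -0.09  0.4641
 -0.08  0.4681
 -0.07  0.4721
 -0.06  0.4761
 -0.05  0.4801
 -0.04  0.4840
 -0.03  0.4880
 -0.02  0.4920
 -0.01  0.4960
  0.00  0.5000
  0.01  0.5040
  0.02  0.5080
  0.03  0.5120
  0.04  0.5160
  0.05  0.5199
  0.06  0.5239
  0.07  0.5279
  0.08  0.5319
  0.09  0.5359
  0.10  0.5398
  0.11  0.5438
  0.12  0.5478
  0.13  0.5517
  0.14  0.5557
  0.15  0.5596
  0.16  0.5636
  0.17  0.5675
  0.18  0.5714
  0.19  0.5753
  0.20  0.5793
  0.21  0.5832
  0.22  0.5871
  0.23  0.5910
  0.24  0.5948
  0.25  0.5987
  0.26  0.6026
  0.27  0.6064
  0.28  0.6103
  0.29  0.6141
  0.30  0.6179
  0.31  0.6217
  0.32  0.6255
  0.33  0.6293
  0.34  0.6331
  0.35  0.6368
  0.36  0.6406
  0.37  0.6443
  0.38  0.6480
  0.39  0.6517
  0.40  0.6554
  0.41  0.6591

28.58

σ√T = 0.4 × 1.1180 = 0.4472
d₁ = [ln(140/135) + (0.02 + 0.4²/2)·1.25] / 0.4472 = [0.0364 + 0.1250] / 0.4472 = 0.3608 ≈ 0.36
d₂ = d₁ − σ√T = 0.3608 − 0.4472 = -0.0864 ≈ -0.09
e^(−rT) = e^(−0.02·1.25) = 0.9753
N(d₁) = N(0.36) = 0.6406;  N(d₂) = N(-0.09) = 0.4641
C = 140·0.6406 − 135·0.9753·0.4641 = 89.6840 − 61.1060 = 28.5780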